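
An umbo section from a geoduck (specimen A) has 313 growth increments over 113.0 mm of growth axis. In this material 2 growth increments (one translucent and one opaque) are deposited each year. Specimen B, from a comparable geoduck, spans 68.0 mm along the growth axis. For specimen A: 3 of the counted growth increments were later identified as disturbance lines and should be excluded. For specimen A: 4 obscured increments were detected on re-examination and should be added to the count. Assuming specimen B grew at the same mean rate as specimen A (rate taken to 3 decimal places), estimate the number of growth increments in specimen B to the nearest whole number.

189 growth increments

Specimen A: after corrections the count is 313 − 3 + 4 = 314 growth increments.
Specimen A: with 2 growth increments per year, 314 / 2 = 157 years.
A: Mean rate = 113.0 mm / 157 years ≈ 0.720 mm per year.
For B, 68.0 / 0.720 = 94.44 years; at 2 growth increments per year that is 94.44 × 2 ≈ 189 growth increments.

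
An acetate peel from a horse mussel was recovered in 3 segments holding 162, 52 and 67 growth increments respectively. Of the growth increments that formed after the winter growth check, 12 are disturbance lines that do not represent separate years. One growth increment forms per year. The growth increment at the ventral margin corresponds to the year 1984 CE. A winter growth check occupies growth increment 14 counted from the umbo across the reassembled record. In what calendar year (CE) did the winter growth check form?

Total growth increments = 162 + 52 + 67 = 281.
The winter growth check sits at growth increment 14 from the umbo, so 281 − 14 = 267 growth increments formed after it.
267 − 12 false = 255 true growth increments after the winter growth check.
Counting back 255 years from 1984 CE places the winter growth check in 1984 − 255 = 1729 CE.

1729 CE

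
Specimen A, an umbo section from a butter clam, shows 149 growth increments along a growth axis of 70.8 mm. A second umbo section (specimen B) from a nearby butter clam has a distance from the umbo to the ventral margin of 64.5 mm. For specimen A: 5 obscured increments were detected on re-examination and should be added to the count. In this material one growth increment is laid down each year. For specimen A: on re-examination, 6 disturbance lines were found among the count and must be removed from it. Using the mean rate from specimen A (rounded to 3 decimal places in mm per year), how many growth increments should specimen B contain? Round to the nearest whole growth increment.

135 growth increments

Specimen A: true growth increment count = 149 − 6 + 5 = 148.
A: 70.8 mm over 148 years gives 70.8 / 148 ≈ 0.478 mm/yr.
For B, 64.5 / 0.478 = 134.94 years ≈ 135 growth increments.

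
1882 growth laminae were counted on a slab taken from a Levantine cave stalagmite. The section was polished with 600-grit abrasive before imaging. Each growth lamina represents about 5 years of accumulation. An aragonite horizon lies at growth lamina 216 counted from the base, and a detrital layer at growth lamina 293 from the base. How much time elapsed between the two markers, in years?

293 − 216 = 77 growth laminae lie between the two events.
At 5 years per growth lamina, 77 × 5 = 385 years.

385 yr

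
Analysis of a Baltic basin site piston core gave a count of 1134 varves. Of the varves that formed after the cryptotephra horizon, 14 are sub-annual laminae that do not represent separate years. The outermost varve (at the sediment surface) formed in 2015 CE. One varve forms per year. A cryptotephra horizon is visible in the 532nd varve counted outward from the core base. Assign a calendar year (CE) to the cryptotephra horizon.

1427 CE

The cryptotephra horizon sits at varve 532 from the core base, so 1134 − 532 = 602 varves formed after it.
Removing the 14 false varves leaves 602 − 14 = 588 true varves beyond the cryptotephra horizon.
Counting back 588 years from 2015 CE places the cryptotephra horizon in 2015 − 588 = 1427 CE.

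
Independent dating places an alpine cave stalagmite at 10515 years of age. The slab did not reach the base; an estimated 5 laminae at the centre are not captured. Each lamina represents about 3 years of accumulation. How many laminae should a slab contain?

One lamina every 3 years means 10515 / 3 = 3505 laminae.
Subtracting the 5 laminae not captured gives 3505 − 5 = 3500 laminae in the record.

3500 laminae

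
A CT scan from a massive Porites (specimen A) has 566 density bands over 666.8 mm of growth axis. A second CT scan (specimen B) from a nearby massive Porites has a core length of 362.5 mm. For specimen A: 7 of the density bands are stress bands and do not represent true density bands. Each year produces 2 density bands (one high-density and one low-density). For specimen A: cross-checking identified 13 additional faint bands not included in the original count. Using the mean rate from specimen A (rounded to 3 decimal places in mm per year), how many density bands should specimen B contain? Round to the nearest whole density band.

311 density bands

Specimen A: correcting the raw count gives 566 − 7 + 13 = 572 true density bands.
Specimen A: dividing by 2 density bands per year: 572 / 2 = 286 years.
A: Extension rate ≈ 666.8 / 286 = 2.331 mm per year.
Specimen B: 362.5 mm / 2.331 mm per year = 155.51 years; at 2 density bands per year that is 155.51 × 2 ≈ 311 density bands.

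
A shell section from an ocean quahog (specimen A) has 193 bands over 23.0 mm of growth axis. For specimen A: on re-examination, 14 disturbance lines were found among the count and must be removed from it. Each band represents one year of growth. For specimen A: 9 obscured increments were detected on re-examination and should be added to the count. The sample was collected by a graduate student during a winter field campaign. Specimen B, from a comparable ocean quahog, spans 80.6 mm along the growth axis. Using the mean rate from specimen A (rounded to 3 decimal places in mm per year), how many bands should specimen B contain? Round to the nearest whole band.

661 bands

Specimen A: after corrections the count is 193 − 14 + 9 = 188 bands.
A: Extension rate ≈ 23.0 / 188 = 0.122 mm/year.
For B, 80.6 / 0.122 = 660.66 years ≈ 661 bands.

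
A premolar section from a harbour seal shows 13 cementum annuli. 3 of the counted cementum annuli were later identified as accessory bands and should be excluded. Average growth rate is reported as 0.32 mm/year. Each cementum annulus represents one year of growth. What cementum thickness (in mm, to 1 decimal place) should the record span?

True cementum annulus count = 13 − 3 = 10.
Predicted length = 0.32 mm/year × 10 years = 3.2 mm.

3.2 mm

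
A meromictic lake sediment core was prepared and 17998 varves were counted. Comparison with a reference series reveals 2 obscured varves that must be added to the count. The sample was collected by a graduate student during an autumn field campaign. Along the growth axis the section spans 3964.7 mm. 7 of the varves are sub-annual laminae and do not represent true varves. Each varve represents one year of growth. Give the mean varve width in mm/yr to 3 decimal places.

Adjusted count: 17998 − 7 + 2 = 17993 varves.
Extension rate ≈ 3964.7 / 17993 = 0.220 mm/yr.

0.220 mm/yr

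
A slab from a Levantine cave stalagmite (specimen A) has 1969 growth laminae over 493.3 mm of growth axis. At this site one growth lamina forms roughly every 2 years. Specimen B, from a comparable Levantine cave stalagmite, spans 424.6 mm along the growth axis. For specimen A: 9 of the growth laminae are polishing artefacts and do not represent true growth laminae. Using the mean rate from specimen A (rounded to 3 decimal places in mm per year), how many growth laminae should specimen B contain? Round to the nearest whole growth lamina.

1685 growth laminae

Specimen A: true growth lamina count = 1969 − 9 = 1960.
Specimen A: at 2 years per growth lamina, 1960 × 2 = 3920 years.
A: 493.3 mm over 3920 years gives 493.3 / 3920 ≈ 0.126 mm/yr.
For B, 424.6 / 0.126 = 3369.84 years; at 2 years per growth lamina that is 3369.84 / 2 ≈ 1685 growth laminae.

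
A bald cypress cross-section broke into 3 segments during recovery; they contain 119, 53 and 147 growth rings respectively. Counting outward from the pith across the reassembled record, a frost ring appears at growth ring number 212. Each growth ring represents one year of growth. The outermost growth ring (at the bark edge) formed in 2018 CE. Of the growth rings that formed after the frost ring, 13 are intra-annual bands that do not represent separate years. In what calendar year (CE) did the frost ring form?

1924 CE

Total growth rings = 119 + 53 + 147 = 319.
319 − 212 = 107 growth rings lie beyond the frost ring toward the bark edge.
Excluding 13 false growth rings: 107 − 13 = 94.
2018 − 94 = 1924 CE.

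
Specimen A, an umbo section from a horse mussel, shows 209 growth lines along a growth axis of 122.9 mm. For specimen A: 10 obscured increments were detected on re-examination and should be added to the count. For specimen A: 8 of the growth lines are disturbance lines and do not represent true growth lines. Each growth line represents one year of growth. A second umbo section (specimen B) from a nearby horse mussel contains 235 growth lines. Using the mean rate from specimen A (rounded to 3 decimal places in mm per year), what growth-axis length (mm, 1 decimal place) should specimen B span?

Specimen A: true growth line count = 209 − 8 + 10 = 211.
A: 122.9 mm over 211 years gives 122.9 / 211 ≈ 0.582 mm per year.
For B, 0.582 mm/year × 235 years = 136.8 mm.

136.8 mm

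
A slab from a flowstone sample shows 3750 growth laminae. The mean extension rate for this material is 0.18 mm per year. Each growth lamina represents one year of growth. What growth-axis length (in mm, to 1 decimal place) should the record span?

The record spans 3750 years at 0.18 mm per year.
Length ≈ 0.18 × 3750 = 675.0 mm.

675.0 mm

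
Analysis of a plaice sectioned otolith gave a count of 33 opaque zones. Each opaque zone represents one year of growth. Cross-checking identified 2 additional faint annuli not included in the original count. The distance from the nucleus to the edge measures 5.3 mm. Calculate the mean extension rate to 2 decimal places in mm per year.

0.15 mm per year

Adjusted count: 33 + 2 = 35 opaque zones.
5.3 mm over 35 years gives 5.3 / 35 ≈ 0.15 mm per year.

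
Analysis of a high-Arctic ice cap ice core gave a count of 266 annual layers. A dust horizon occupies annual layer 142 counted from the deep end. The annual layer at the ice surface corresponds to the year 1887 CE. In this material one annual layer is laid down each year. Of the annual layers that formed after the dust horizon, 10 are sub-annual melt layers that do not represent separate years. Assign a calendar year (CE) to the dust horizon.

Between annual layer 142 and the ice surface there are 266 − 142 = 124 annual layers.
Removing the 10 false annual layers leaves 124 − 10 = 114 true annual layers beyond the dust horizon.
Counting back 114 years from 1887 CE places the dust horizon in 1887 − 114 = 1773 CE.

1773 CE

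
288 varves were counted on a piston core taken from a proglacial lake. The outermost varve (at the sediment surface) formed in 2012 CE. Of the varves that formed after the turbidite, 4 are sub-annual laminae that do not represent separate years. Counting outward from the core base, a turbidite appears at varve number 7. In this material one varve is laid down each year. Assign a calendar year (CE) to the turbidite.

1735 CE

288 − 7 = 281 varves lie beyond the turbidite toward the sediment surface.
Removing the 4 false varves leaves 281 − 4 = 277 true varves beyond the turbidite.
Counting back 277 years from 2012 CE places the turbidite in 2012 − 277 = 1735 CE.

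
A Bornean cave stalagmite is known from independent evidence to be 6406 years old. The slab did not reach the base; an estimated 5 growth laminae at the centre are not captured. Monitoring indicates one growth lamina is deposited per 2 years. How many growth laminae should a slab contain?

One growth lamina every 2 years means 6406 / 2 = 3203 growth laminae.
3203 − 5 missed = 3198 growth laminae expected in the prepared section.

3198 growth laminae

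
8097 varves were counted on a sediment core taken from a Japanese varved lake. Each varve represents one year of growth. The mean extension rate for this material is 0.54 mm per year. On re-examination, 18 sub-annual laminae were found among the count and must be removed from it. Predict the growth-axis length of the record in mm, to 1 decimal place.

4362.7 mm

Correcting the raw count gives 8097 − 18 = 8079 true varves.
Length ≈ 0.54 × 8079 = 4362.7 mm.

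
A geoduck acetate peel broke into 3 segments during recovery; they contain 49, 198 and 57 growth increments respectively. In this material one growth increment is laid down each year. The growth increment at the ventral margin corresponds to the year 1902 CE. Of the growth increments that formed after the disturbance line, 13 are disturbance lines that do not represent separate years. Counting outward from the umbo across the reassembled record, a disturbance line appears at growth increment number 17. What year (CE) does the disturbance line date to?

Total growth increments = 49 + 198 + 57 = 304.
304 − 17 = 287 growth increments lie beyond the disturbance line toward the ventral margin.
Excluding 13 false growth increments: 287 − 13 = 274.
The growth increment at the ventral margin is 1902 CE, so the disturbance line dates to 1902 − 274 = 1628 CE.

1628 CE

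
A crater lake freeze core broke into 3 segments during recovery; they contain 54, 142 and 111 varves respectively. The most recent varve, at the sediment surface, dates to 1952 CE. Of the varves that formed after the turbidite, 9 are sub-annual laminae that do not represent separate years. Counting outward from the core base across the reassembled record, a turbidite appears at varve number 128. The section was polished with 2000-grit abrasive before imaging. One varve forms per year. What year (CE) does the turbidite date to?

Total varves = 54 + 142 + 111 = 307.
307 − 128 = 179 varves lie beyond the turbidite toward the sediment surface.
Removing the 9 false varves leaves 179 − 9 = 170 true varves beyond the turbidite.
The varve at the sediment surface is 1952 CE, so the turbidite dates to 1952 − 170 = 1782 CE.

1782 CE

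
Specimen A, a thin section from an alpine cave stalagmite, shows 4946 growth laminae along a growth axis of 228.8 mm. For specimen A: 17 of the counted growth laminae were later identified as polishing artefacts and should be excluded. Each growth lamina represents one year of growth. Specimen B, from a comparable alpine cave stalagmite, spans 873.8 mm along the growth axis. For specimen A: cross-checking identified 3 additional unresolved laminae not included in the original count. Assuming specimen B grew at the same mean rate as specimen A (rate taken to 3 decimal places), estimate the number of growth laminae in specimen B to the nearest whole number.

Specimen A: adjusted count: 4946 − 17 + 3 = 4932 growth laminae.
A: 228.8 mm over 4932 years gives 228.8 / 4932 ≈ 0.046 mm per year.
B spans 873.8 / 0.046 = 18995.65 years ≈ 18996 growth laminae.

18996 growth laminae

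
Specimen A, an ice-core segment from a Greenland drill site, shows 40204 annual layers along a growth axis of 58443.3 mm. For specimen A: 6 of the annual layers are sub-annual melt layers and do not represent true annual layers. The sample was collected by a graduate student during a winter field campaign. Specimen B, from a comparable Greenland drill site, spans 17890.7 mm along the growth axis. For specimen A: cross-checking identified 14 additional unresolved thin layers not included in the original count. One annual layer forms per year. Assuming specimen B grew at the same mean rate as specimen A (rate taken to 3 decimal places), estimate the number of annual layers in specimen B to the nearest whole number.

Specimen A: adjusted count: 40204 − 6 + 14 = 40212 annual layers.
A: Mean rate = 58443.3 mm / 40212 years ≈ 1.453 mm/year.
B spans 17890.7 / 1.453 = 12312.94 years ≈ 12313 annual layers.

12313 annual layers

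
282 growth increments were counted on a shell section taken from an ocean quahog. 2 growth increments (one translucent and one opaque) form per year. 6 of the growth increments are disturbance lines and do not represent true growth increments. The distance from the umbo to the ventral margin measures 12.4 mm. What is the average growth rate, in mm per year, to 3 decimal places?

0.090 mm per year

After corrections the count is 282 − 6 = 276 growth increments.
276 growth increments at 2 per year is 276 / 2 = 138 years.
Extension rate ≈ 12.4 / 138 = 0.090 mm per year.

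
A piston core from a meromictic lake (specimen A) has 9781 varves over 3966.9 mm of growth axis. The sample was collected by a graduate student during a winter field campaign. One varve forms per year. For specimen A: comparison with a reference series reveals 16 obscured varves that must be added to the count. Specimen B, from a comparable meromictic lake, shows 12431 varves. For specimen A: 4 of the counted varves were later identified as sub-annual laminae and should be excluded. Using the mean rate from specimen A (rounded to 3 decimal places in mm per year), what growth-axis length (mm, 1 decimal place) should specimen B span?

5034.6 mm

Specimen A: correcting the raw count gives 9781 − 4 + 16 = 9793 true varves.
A: Mean rate = 3966.9 mm / 9793 years ≈ 0.405 mm per year.
Length of B = 0.405 × 12431 = 5034.6 mm.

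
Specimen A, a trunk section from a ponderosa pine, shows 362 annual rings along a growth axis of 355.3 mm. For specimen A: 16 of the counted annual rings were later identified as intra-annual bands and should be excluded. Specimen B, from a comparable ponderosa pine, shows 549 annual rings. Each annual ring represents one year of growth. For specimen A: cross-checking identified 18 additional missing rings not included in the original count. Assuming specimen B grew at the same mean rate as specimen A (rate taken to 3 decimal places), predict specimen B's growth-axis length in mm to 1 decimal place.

Specimen A: after corrections the count is 362 − 16 + 18 = 364 annual rings.
A: Mean rate = 355.3 mm / 364 years ≈ 0.976 mm per year.
Length of B = 0.976 × 549 = 535.8 mm.

535.8 mm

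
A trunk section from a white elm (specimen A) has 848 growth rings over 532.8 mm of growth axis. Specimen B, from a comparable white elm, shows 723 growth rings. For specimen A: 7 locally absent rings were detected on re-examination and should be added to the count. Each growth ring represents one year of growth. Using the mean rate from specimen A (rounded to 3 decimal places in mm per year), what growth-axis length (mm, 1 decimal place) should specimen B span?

450.4 mm

Specimen A: correcting the raw count gives 848 + 7 = 855 true growth rings.
A: Extension rate ≈ 532.8 / 855 = 0.623 mm/yr.
Length of B = 0.623 × 723 = 450.4 mm.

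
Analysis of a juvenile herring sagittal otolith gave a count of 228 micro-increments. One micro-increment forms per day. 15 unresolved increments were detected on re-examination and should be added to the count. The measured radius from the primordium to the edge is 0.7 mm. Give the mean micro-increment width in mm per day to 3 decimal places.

Correcting the raw count gives 228 + 15 = 243 true micro-increments.
0.7 mm over 243 days gives 0.7 / 243 ≈ 0.003 mm per day.

0.003 mm per day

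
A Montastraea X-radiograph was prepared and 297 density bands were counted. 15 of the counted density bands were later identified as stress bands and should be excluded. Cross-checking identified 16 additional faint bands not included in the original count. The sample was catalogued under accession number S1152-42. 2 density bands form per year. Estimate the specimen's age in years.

149 years

Correcting the raw count gives 297 − 15 + 16 = 298 true density bands.
298 density bands at 2 per year is 298 / 2 = 149 years.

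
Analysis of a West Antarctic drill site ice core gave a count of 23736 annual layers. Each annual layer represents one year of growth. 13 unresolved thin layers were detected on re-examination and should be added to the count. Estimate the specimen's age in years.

23749 years

True annual layer count = 23736 + 13 = 23749.
With a one-to-one annual layer periodicity this is 23749 years.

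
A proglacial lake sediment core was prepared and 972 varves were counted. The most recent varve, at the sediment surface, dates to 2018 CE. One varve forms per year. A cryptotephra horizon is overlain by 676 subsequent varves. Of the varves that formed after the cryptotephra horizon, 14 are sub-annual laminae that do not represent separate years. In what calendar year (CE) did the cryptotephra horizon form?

1356 CE

There are 676 varves younger than the cryptotephra horizon.
Removing the 14 false varves leaves 676 − 14 = 662 true varves beyond the cryptotephra horizon.
2018 − 662 = 1356 CE.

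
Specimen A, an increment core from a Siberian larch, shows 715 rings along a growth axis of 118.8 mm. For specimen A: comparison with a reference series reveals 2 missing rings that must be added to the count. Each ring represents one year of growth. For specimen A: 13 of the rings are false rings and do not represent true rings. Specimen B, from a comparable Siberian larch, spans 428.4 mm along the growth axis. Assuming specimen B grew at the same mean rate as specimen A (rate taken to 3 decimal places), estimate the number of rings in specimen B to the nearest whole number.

2535 rings

Specimen A: after corrections the count is 715 − 13 + 2 = 704 rings.
A: 118.8 mm over 704 years gives 118.8 / 704 ≈ 0.169 mm/year.
Specimen B: 428.4 mm / 0.169 mm per year = 2534.91 years ≈ 2535 rings.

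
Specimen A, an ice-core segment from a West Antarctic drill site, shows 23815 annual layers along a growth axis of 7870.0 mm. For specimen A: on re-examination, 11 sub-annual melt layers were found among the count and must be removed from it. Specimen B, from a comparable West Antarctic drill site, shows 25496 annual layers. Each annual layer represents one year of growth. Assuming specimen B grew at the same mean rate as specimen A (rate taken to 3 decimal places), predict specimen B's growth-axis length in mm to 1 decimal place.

8439.2 mm

Specimen A: true annual layer count = 23815 − 11 = 23804.
A: 7870.0 mm over 23804 years gives 7870.0 / 23804 ≈ 0.331 mm/year.
B's length ≈ 0.331 × 25496 = 8439.2 mm.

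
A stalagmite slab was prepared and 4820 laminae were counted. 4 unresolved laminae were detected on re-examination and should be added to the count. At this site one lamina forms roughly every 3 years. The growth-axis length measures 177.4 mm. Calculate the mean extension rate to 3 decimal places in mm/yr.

0.012 mm/yr

Correcting the raw count gives 4820 + 4 = 4824 true laminae.
4824 laminae at 3 years each span 4824 × 3 = 14472 years.
Mean rate = 177.4 mm / 14472 years ≈ 0.012 mm/yr.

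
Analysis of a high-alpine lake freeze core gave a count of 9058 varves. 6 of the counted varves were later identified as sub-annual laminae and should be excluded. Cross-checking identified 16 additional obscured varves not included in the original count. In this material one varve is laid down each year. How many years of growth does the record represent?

After corrections the count is 9058 − 6 + 16 = 9068 varves.
At one varve per year, that is 9068 years.

9068 years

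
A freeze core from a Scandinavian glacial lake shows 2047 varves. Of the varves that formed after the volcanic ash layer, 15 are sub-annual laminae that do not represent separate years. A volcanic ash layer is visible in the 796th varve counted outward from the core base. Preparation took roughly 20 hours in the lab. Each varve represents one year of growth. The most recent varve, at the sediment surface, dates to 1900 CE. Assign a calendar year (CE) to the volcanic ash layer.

The volcanic ash layer sits at varve 796 from the core base, so 2047 − 796 = 1251 varves formed after it.
Removing the 15 false varves leaves 1251 − 15 = 1236 true varves beyond the volcanic ash layer.
The varve at the sediment surface is 1900 CE, so the volcanic ash layer dates to 1900 − 1236 = 664 CE.

664 CE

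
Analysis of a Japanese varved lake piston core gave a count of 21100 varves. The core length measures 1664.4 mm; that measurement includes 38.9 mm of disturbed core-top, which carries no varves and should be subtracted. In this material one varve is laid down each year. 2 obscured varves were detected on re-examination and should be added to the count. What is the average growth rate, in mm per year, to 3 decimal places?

True varve count = 21100 + 2 = 21102.
Net length = 1664.4 − 38.9 = 1625.5 mm.
Mean rate = 1625.5 mm / 21102 years ≈ 0.077 mm per year.

0.077 mm per year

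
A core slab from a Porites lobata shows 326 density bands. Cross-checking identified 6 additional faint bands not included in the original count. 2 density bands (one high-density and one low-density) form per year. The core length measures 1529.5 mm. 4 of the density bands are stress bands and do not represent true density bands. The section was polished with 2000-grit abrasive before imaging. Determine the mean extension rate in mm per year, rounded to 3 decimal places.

9.326 mm per year

Adjusted count: 326 − 4 + 6 = 328 density bands.
328 density bands at 2 per year is 328 / 2 = 164 years.
Mean rate = 1529.5 mm / 164 years ≈ 9.326 mm per year.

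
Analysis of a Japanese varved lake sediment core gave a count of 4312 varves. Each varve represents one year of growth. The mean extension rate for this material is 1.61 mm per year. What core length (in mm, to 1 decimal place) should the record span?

The record spans 4312 years at 1.61 mm per year.
Predicted length = 1.61 mm/year × 4312 years = 6942.3 mm.

6942.3 mm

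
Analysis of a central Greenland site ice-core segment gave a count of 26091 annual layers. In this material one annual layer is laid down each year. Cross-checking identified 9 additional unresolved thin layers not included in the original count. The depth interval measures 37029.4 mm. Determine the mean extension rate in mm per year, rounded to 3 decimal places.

Adjusted count: 26091 + 9 = 26100 annual layers.
Extension rate ≈ 37029.4 / 26100 = 1.419 mm per year.

1.419 mm per year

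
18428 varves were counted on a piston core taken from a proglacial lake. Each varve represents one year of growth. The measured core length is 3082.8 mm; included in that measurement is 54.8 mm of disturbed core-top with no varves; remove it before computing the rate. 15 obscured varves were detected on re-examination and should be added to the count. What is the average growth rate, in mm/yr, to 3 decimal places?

Adjusted count: 18428 + 15 = 18443 varves.
Removing the 54.8 mm offcut leaves 3082.8 − 54.8 = 3028.0 mm.
Mean rate = 3028.0 mm / 18443 years ≈ 0.164 mm/yr.

0.164 mm/yr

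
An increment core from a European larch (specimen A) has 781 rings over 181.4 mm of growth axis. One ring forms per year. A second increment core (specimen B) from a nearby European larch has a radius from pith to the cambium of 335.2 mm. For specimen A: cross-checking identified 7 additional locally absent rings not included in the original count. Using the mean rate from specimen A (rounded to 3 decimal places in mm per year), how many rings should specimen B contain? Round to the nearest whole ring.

Specimen A: after corrections the count is 781 + 7 = 788 rings.
A: 181.4 mm over 788 years gives 181.4 / 788 ≈ 0.230 mm/yr.
Specimen B: 335.2 mm / 0.230 mm per year = 1457.39 years ≈ 1457 rings.

1457 rings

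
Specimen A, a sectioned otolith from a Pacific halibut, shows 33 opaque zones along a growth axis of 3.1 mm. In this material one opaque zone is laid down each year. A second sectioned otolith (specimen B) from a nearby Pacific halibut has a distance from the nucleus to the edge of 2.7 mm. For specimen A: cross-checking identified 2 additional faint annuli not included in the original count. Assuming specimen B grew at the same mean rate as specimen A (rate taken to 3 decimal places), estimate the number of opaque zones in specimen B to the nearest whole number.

30 opaque zones

Specimen A: true opaque zone count = 33 + 2 = 35.
A: Mean rate = 3.1 mm / 35 years ≈ 0.089 mm/yr.
B spans 2.7 / 0.089 = 30.34 years ≈ 30 opaque zones.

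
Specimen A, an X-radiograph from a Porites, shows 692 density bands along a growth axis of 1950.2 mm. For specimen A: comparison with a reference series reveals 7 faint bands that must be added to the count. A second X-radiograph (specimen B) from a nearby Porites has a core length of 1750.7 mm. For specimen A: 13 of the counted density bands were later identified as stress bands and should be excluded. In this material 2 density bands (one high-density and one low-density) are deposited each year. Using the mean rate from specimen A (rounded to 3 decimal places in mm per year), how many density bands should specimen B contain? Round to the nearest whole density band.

616 density bands

Specimen A: after corrections the count is 692 − 13 + 7 = 686 density bands.
Specimen A: with 2 density bands per year, 686 / 2 = 343 years.
A: Mean rate = 1950.2 mm / 343 years ≈ 5.686 mm/year.
Specimen B: 1750.7 mm / 5.686 mm per year = 307.90 years; at 2 density bands per year that is 307.90 × 2 ≈ 616 density bands.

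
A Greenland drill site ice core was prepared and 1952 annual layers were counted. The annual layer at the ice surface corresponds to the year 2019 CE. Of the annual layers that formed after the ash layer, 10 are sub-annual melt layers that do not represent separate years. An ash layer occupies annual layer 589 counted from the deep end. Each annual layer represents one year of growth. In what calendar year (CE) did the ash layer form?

666 CE

1952 − 589 = 1363 annual layers lie beyond the ash layer toward the ice surface.
Excluding 10 false annual layers: 1363 − 10 = 1353.
The annual layer at the ice surface is 2019 CE, so the ash layer dates to 2019 − 1353 = 666 CE.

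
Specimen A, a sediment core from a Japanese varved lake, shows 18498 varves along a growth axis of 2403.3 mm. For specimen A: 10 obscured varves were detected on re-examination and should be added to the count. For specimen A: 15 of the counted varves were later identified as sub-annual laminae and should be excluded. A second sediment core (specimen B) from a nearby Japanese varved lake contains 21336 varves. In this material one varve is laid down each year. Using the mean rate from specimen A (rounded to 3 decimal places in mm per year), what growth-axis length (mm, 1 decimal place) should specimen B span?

2773.7 mm

Specimen A: true varve count = 18498 − 15 + 10 = 18493.
A: Mean rate = 2403.3 mm / 18493 years ≈ 0.130 mm per year.
B's length ≈ 0.130 × 21336 = 2773.7 mm.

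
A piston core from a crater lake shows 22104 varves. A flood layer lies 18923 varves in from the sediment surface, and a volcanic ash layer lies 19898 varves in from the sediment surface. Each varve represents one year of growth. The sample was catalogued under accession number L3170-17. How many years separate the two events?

The two markers are separated by 19898 − 18923 = 975 varves.
One varve per year makes the interval 975 years.

975 yr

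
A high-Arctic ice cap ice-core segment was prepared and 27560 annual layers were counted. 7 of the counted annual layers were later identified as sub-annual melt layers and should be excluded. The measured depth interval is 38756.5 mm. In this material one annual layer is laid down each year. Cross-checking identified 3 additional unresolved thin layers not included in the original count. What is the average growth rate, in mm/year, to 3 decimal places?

1.406 mm/year

Adjusted count: 27560 − 7 + 3 = 27556 annual layers.
38756.5 mm over 27556 years gives 38756.5 / 27556 ≈ 1.406 mm/year.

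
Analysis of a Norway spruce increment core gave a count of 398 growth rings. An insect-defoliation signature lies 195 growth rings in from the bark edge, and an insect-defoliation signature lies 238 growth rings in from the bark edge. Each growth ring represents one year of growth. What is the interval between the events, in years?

43 years

The two markers are separated by 238 − 195 = 43 growth rings.
That is 43 years at one growth ring per year.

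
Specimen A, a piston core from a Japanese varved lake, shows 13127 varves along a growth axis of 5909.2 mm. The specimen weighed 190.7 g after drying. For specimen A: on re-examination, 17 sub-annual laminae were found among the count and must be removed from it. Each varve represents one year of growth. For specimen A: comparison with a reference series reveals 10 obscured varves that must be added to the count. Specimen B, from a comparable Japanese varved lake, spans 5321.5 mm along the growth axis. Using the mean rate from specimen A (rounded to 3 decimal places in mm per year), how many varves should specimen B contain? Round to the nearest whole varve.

Specimen A: adjusted count: 13127 − 17 + 10 = 13120 varves.
A: Extension rate ≈ 5909.2 / 13120 = 0.450 mm/year.
B spans 5321.5 / 0.450 = 11825.56 years ≈ 11826 varves.

11826 varves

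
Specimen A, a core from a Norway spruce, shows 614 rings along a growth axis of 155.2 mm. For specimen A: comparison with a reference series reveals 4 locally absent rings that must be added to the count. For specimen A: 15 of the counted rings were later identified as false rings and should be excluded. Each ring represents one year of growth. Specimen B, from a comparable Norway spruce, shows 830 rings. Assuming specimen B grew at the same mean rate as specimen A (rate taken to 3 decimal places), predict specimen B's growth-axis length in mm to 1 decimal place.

Specimen A: true ring count = 614 − 15 + 4 = 603.
A: 155.2 mm over 603 years gives 155.2 / 603 ≈ 0.257 mm/year.
Length of B = 0.257 × 830 = 213.3 mm.

213.3 mm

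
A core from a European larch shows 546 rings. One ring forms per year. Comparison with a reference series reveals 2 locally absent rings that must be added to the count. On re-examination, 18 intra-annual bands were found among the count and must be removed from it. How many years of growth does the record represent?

530 yr

Correcting the raw count gives 546 − 18 + 2 = 530 true rings.
With a one-to-one ring periodicity this is 530 years.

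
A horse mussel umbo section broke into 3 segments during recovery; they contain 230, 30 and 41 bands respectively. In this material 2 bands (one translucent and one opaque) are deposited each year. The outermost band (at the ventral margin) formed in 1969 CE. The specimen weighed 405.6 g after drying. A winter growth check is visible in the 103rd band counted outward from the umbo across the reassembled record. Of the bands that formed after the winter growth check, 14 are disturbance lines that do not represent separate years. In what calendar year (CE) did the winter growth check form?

1877 CE

Total bands = 230 + 30 + 41 = 301.
Between band 103 and the ventral margin there are 301 − 103 = 198 bands.
Removing the 14 false bands leaves 198 − 14 = 184 true bands beyond the winter growth check.
184 bands at 2 per year is 184 / 2 = 92 years.
1969 − 92 = 1877 CE.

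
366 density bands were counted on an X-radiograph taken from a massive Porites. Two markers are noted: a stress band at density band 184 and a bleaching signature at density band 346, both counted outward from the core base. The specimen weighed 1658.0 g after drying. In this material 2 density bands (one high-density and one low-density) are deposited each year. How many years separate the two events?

81 years

Separation: 346 − 184 = 162 density bands.
With 2 density bands per year, 162 / 2 = 81 years.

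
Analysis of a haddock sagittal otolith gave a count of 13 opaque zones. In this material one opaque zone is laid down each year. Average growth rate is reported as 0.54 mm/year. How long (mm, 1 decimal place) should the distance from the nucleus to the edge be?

7.0 mm

13 years of growth are recorded.
Predicted length = 0.54 mm/year × 13 years = 7.0 mm.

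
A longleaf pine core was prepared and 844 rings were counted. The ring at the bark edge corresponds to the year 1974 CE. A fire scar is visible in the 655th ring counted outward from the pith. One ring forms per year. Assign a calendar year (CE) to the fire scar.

Between ring 655 and the bark edge there are 844 − 655 = 189 rings.
The ring at the bark edge is 1974 CE, so the fire scar dates to 1974 − 189 = 1785 CE.

1785 CE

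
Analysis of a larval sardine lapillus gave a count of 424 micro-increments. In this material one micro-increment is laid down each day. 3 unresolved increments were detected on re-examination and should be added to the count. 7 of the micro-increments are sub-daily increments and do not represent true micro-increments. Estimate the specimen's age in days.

After corrections the count is 424 − 7 + 3 = 420 micro-increments.
With a one-to-one micro-increment periodicity this is 420 days.

420 days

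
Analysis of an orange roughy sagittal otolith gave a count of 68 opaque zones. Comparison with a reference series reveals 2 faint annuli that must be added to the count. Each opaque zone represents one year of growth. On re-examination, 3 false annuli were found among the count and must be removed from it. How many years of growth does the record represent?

True opaque zone count = 68 − 3 + 2 = 67.
With a one-to-one opaque zone periodicity this is 67 years.

67 years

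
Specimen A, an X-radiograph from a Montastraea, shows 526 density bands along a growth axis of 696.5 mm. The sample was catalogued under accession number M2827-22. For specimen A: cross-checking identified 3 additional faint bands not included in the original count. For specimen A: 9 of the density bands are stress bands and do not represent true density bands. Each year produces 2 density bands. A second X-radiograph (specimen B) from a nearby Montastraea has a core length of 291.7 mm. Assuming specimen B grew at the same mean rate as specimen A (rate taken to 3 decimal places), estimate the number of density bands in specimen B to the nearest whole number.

218 density bands

Specimen A: true density band count = 526 − 9 + 3 = 520.
Specimen A: 520 density bands at 2 per year is 520 / 2 = 260 years.
A: 696.5 mm over 260 years gives 696.5 / 260 ≈ 2.679 mm/year.
B spans 291.7 / 2.679 = 108.88 years; at 2 density bands per year that is 108.88 × 2 ≈ 218 density bands.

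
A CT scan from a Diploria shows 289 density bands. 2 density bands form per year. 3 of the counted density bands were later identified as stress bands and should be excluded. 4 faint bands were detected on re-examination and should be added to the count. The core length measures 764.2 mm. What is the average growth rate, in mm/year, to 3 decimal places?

Adjusted count: 289 − 3 + 4 = 290 density bands.
290 density bands at 2 per year is 290 / 2 = 145 years.
Extension rate ≈ 764.2 / 145 = 5.270 mm/year.

5.270 mm/year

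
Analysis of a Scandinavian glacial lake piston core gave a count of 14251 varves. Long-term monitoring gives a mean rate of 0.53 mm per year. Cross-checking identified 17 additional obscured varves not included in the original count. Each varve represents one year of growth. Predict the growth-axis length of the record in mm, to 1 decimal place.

Adjusted count: 14251 + 17 = 14268 varves.
Predicted length = 0.53 mm/year × 14268 years = 7562.0 mm.

7562.0 mm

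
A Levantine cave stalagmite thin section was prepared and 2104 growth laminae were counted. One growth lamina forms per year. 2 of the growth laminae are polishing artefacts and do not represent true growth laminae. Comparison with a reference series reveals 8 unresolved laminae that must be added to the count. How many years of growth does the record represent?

2110 years

After corrections the count is 2104 − 2 + 8 = 2110 growth laminae.
One growth lamina per year makes the duration 2110 years.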